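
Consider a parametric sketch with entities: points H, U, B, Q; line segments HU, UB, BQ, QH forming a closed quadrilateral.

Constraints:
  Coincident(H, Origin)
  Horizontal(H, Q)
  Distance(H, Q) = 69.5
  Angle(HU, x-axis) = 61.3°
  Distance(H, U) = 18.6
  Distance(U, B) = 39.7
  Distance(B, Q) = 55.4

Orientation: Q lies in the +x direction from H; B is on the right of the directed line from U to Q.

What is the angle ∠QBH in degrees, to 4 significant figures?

106.6°

Checks: |UB| = 39.70 ✓; |BQ| = 55.40 ✓.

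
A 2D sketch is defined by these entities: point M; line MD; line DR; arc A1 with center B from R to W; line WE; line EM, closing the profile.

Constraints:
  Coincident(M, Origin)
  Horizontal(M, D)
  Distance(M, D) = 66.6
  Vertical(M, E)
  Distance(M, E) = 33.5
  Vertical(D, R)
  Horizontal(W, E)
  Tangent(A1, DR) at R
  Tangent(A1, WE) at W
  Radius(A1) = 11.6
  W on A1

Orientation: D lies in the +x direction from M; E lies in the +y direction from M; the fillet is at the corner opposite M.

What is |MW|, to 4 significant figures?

64.40

M is at the origin; MD is horizontal with |MD| = 66.6 and D on the +x side, so D = (66.60, 0.000). ME is vertical with |ME| = 33.5 and E on the +y side, so E = (0.000, 33.50). The virtual corner opposite M is at (66.60, 33.50). Tangency of A1 to DR means the radius BR is perpendicular to DR and A1 meets WE tangentially, so BW is at right angles to WE, with radius 11.6, so the center B sits 11.6 in from both sides at B = (55.00, 21.90). That places the tangent points at R = (66.60, 21.90) on DR and W = (55.00, 33.50) on WE. Then |MW| = |W − M| = 64.40.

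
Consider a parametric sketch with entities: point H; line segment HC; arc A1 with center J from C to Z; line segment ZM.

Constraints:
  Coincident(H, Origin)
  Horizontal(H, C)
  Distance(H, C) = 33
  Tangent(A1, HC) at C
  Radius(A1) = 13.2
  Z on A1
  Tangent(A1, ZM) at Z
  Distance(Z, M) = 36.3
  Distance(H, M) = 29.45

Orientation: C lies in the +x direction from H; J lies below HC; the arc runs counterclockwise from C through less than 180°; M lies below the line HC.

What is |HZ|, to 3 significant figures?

24.0

Checks: |JZ| = 13.20 ✓; ∠(JZ, ZM) = 90.00° ✓; |ZM| = 36.30 ✓; |HM| = 29.45 ✓.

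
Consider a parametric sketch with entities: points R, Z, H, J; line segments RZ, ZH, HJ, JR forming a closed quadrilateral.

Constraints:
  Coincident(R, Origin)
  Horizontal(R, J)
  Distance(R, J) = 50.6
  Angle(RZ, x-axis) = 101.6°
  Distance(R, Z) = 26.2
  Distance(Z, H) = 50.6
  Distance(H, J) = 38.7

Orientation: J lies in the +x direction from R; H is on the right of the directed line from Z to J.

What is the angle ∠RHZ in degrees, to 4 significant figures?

14.86°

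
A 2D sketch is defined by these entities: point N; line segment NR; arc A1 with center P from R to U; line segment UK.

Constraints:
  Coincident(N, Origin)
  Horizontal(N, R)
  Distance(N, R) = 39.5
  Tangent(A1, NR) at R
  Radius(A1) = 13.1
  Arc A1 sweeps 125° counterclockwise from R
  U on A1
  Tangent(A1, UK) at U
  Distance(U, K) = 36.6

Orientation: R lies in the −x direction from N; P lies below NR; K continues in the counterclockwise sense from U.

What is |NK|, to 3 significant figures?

58.4

N is at the origin; NR is horizontal with |NR| = 39.5 and R on the −x side, so R = (-39.5, 0.00). The tangent condition forces PR to be normal to NR, so P = R + (0, -13.1) = (-39.5, -13.1). On A1, R sits at bearing 90° from P; a 125° counterclockwise sweep puts U at bearing 215°, so U = P + 13.1·(cos 215°, sin 215°) = (-50.2, -20.6). Tangency of A1 to UK means the radius PU is perpendicular to UK, so UK runs along (−sin 215°, cos 215°); with |UK| = 36.6, K = (-29.2, -50.6). Then |NK| = |K − N| = 58.4.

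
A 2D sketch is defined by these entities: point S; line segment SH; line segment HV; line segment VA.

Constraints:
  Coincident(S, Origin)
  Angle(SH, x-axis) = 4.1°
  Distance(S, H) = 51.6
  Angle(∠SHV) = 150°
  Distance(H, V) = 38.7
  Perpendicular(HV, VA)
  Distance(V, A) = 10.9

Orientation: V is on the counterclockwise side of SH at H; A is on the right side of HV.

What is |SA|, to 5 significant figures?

91.106

∠SHV = 150.0°, so HV runs at 4.1° + (180° − 150.0°) = 34.100° from the x-axis; with |HV| = 38.7, V = H + 38.7·(cos 34.100°, sin 34.100°) = (83.514, 25.386). The perpendicularity gives VA at right angles to HV; with |VA| = 10.9 on the right of HV, A = V + 10.9·(0.56064, -0.82806) = (89.625, 16.360). Then |SA| = |A − S| = 91.106.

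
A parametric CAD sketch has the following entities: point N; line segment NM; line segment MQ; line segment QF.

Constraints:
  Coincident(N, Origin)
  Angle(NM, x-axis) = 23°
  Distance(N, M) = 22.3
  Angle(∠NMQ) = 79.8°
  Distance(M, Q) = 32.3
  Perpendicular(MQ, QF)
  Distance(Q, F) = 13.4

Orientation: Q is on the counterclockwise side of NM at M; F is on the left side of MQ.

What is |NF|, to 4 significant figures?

29.61

N is at the origin; NM runs at 23.0° with length 22.3, so M = 22.3·(cos 23.0°, sin 23.0°) = (20.53, 8.713). ∠NMQ = 79.8°, so MQ runs at 23.0° + (180° − 79.8°) = 123.2° from the x-axis; with |MQ| = 32.3, Q = M + 32.3·(cos 123.2°, sin 123.2°) = (2.841, 35.74). The perpendicularity gives QF at right angles to MQ; with |QF| = 13.4 on the left of MQ, F = Q + 13.4·(-0.8368, -0.5476) = (-8.372, 28.40). Then |NF| = |F − N| = 29.61.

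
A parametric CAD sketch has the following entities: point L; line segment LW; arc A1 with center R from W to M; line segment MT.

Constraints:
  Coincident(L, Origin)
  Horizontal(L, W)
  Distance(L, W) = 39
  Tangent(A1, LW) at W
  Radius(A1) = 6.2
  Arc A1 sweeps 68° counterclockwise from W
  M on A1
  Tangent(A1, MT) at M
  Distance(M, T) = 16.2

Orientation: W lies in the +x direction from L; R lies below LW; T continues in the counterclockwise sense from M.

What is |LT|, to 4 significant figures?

33.11

L is at the origin; L and W share the same y with |LW| = 39.0 and W on the +x side, so W = (39.00, 0.000). The tangent condition forces RW to be normal to LW, so R = W + (0, -6.2) = (39.00, -6.200). On A1, W sits at bearing 90° from R; a 68° counterclockwise sweep puts M at bearing 158°, so M = R + 6.2·(cos 158°, sin 158°) = (33.25, -3.877). The tangent condition forces RM to be normal to MT, so MT runs along (−sin 158°, cos 158°); with |MT| = 16.2, T = (27.18, -18.90). Then |LT| = |T − L| = 33.11.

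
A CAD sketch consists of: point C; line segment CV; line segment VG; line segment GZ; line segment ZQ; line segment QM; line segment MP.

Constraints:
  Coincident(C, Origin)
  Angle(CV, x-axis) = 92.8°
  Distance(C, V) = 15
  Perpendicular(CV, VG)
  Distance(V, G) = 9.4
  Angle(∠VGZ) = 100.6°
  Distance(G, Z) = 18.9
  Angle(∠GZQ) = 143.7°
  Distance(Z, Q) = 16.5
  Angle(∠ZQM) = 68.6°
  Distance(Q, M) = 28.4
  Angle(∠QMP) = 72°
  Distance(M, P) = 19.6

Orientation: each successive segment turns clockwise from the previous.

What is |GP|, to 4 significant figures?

6.830

C is at the origin; CV runs at 92.8° with length 15.0, so V = (-0.7327, 14.98). CV ⟂ VG, so VG runs at 2.800°; with |VG| = 9.4, G = (8.656, 15.44). ∠VGZ = 100.6° gives GZ at -76.60° from the x-axis; with |GZ| = 18.9, Z = (13.04, -2.944). ∠GZQ = 143.7° gives ZQ at -112.9° from the x-axis; with |ZQ| = 16.5, Q = (6.616, -18.14). ∠ZQM = 68.6° gives QM at 135.7° from the x-axis; with |QM| = 28.4, M = (-13.71, 1.691). ∠QMP = 72.0° gives MP at 27.70° from the x-axis; with |MP| = 19.6, P = (3.644, 10.80). Then |GP| = |P − G| = 6.830.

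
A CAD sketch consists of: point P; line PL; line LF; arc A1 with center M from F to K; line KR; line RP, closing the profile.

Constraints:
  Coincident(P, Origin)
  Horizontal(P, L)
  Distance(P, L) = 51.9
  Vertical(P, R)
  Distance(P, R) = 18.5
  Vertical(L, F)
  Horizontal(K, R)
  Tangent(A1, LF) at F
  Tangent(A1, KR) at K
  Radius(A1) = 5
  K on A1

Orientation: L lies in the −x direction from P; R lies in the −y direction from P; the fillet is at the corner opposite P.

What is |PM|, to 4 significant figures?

48.80

P is at the origin; P and L share the same y with |PL| = 51.9 and L on the −x side, so L = (-51.90, 0.000). P and R share the same x with |PR| = 18.5 and R on the −y side, so R = (0.000, -18.50). The virtual corner opposite P is at (-51.90, -18.50). Tangency of A1 to LF means the radius MF is perpendicular to LF and the tangent condition forces MK to be normal to KR, with radius 5.0, so the center M sits 5.0 in from both sides at M = (-46.90, -13.50). Then |PM| = |M − P| = 48.80.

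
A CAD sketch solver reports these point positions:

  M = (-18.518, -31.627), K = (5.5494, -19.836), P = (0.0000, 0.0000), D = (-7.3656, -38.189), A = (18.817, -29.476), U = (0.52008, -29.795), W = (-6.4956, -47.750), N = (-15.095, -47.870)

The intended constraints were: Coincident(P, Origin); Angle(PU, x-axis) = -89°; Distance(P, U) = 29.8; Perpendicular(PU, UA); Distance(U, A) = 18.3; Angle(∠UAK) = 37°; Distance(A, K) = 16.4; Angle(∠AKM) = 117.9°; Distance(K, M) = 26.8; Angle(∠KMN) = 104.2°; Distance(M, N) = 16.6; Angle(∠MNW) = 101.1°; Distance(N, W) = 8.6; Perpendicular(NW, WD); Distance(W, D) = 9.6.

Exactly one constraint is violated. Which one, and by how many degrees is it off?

Perpendicular(NW, WD) — off by 4.40°.

P = (0.00, 0.00) ✓; PU at -89.00° ✓; |PU| = 29.80 ✓; ∠(PU, UA) = 90.00° ✓; |UA| = 18.30 ✓; ∠UAK = 37.00° ✓; |AK| = 16.40 ✓; ∠AKM = 117.9° ✓; |KM| = 26.80 ✓; ∠KMN = 104.2° ✓; |MN| = 16.60 ✓; ∠MNW = 101.1° ✓; |NW| = 8.600 ✓; ∠(NW, WD) = 94.40° ✗; |WD| = 9.601 ✓.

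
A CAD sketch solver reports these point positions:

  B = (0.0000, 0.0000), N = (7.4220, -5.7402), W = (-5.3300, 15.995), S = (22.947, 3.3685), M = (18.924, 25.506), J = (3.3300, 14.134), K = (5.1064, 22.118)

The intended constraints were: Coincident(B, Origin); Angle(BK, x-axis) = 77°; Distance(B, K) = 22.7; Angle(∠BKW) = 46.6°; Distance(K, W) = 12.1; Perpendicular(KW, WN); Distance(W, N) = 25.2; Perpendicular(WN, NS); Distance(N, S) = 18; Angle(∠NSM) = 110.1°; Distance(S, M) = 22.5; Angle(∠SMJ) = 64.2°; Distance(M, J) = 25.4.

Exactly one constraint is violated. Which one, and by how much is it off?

Distance(M, J) = 25.4 — off by 6.10.

B = (0.00, 0.00) ✓; BK at 77.00° ✓; |BK| = 22.70 ✓; ∠BKW = 46.60° ✓; |KW| = 12.10 ✓; ∠(KW, WN) = 90.00° ✓; |WN| = 25.20 ✓; ∠(WN, NS) = 90.00° ✓; |NS| = 18.00 ✓; ∠NSM = 110.1° ✓; |SM| = 22.50 ✓; ∠SMJ = 64.20° ✓; |MJ| = 19.30 ✗.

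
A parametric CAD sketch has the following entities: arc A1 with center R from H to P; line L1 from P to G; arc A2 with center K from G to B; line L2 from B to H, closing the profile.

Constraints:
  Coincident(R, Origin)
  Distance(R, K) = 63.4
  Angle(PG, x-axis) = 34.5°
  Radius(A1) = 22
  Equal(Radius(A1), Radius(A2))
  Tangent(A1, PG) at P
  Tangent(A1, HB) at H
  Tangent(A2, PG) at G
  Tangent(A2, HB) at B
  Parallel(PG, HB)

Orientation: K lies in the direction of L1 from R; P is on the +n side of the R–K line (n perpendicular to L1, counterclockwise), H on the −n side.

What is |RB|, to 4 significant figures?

67.11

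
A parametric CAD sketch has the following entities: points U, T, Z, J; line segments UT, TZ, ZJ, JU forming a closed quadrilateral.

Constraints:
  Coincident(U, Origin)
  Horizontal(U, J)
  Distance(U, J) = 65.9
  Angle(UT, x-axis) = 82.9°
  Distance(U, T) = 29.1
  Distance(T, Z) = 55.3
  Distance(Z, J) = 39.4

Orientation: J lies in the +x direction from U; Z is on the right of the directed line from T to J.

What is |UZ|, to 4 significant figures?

36.64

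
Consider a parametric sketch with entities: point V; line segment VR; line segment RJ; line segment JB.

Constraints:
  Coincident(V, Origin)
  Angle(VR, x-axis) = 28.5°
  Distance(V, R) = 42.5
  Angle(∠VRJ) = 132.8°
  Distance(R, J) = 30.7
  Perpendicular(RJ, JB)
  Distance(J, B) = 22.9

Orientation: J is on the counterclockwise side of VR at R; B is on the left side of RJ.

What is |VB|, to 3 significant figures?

60.1

∠VRJ = 132.8°, so RJ runs at 28.5° + (180° − 132.8°) = 75.7° from the x-axis; with |RJ| = 30.7, J = R + 30.7·(cos 75.7°, sin 75.7°) = (44.9, 50.0). The perpendicularity gives JB at right angles to RJ; with |JB| = 22.9 on the left of RJ, B = J + 22.9·(-0.969, 0.247) = (22.7, 55.7). Then |VB| = |B − V| = 60.1.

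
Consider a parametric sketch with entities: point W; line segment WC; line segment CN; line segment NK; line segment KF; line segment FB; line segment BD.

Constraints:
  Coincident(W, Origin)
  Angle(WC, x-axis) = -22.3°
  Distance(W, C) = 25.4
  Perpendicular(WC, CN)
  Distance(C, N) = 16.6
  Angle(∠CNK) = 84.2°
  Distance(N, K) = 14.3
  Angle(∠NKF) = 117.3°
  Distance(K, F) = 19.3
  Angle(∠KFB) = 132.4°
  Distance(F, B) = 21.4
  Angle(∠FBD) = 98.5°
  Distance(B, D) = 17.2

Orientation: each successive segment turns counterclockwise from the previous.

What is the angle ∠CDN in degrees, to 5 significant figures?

7.3237°

W is at the origin; WC runs at -22.3° with length 25.4, so C = (23.500, -9.6382). The perpendicularity gives CN at right angles to WC, so CN runs at 67.700°; with |CN| = 16.6, N = (29.799, 5.7203). ∠CNK = 84.2° gives NK at 163.50° from the x-axis; with |NK| = 14.3, K = (16.088, 9.7817). ∠NKF = 117.3° gives KF at -133.80° from the x-axis; with |KF| = 19.3, F = (2.7298, -4.1483). ∠KFB = 132.4° gives FB at -86.200° from the x-axis; with |FB| = 21.4, B = (4.1481, -25.501). ∠FBD = 98.5° gives BD at -4.7000° from the x-axis; with |BD| = 17.2, D = (21.290, -26.911). Then cos ∠CDN = DC·DN / (|DC||DN|), giving 7.3237°.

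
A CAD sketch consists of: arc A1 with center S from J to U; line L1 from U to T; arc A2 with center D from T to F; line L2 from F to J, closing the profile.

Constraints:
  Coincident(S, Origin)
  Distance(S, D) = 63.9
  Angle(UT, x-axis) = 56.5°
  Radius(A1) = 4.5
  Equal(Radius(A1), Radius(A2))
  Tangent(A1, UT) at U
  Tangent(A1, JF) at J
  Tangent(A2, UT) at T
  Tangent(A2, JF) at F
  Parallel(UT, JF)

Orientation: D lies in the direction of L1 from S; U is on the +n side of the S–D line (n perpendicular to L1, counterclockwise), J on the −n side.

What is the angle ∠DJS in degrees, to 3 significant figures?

86.0°

The slot axis is L1's direction at 56.5°, so u = (cos 56.5°, sin 56.5°) = (0.552, 0.834) and n = (−sin 56.5°, cos 56.5°) = (-0.834, 0.552). S is at the origin and D lies 63.9 along u from S, so D = 63.9·u = (35.3, 53.3). Tangency of A1 to both parallel lines with radius 4.5 puts U and J at S ± 4.5·n: U = (-3.75, 2.48), J = (3.75, -2.48). Then cos ∠DJS = JD·JS / (|JD||JS|), giving 86.0°.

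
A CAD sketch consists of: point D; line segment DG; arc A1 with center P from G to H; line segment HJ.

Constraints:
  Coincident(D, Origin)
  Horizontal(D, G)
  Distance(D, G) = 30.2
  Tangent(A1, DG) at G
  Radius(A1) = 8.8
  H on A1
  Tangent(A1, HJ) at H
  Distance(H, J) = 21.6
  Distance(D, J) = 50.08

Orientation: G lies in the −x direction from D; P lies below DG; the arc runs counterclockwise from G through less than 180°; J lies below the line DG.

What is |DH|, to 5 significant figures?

39.862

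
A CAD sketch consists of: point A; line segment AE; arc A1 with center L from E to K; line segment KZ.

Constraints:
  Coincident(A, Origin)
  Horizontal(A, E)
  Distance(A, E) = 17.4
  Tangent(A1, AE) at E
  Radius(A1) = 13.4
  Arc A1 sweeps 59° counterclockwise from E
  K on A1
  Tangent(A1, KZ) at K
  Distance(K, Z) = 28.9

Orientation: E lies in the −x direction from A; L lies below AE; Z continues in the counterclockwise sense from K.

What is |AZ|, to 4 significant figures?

53.79

On A1, E sits at bearing 90° from L; a 59° counterclockwise sweep puts K at bearing 149°, so K = L + 13.4·(cos 149°, sin 149°) = (-28.89, -6.498). A1 meets KZ tangentially, so LK is at right angles to KZ, so KZ runs along (−sin 149°, cos 149°); with |KZ| = 28.9, Z = (-43.77, -31.27). Then |AZ| = |Z − A| = 53.79.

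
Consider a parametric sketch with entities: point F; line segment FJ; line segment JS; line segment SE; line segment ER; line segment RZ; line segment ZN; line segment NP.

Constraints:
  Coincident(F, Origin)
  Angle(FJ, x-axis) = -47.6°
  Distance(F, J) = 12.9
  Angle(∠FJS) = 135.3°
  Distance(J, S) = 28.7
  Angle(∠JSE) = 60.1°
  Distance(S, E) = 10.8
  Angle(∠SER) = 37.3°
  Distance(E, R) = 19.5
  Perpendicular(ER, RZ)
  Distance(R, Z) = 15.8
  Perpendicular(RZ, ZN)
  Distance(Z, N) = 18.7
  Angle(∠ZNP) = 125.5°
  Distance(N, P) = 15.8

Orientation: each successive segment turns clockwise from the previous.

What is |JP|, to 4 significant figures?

32.32

F is at the origin; FJ runs at -47.6° with length 12.9, so J = (8.699, -9.526). ∠FJS = 135.3° gives JS at -92.30° from the x-axis; with |JS| = 28.7, S = (7.547, -38.20). ∠JSE = 60.1° gives SE at 147.8° from the x-axis; with |SE| = 10.8, E = (-1.592, -32.45). ∠SER = 37.3° gives ER at 5.100° from the x-axis; with |ER| = 19.5, R = (17.83, -30.71). ER ⟂ RZ, so RZ runs at -84.90°; with |RZ| = 15.8, Z = (19.24, -46.45). RZ ⟂ ZN, so ZN runs at -174.9°; with |ZN| = 18.7, N = (0.6092, -48.11). ∠ZNP = 125.5° gives NP at 130.6° from the x-axis; with |NP| = 15.8, P = (-9.673, -36.12). Then |JP| = |P − J| = 32.32.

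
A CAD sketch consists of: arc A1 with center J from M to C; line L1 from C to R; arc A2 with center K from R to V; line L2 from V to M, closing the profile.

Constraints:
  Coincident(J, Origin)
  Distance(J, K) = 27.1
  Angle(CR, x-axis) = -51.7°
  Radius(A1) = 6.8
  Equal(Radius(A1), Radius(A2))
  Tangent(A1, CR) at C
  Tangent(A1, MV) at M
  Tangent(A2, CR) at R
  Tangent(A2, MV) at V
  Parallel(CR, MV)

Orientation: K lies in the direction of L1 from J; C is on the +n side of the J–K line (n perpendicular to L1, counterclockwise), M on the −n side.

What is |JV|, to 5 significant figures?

27.940

The slot axis is L1's direction at -51.7°, so u = (cos -51.7°, sin -51.7°) = (0.61978, -0.78478) and n = (−sin -51.7°, cos -51.7°) = (0.78478, 0.61978). J is at the origin and K lies 27.1 along u from J, so K = 27.1·u = (16.796, -21.267). Tangency of A1 to both parallel lines with radius 6.8 puts C and M at J ± 6.8·n: C = (5.3365, 4.2145), M = (-5.3365, -4.2145). Equal radii place R and V the same way about K: R = K + 6.8·n = (22.132, -17.053), V = K − 6.8·n = (11.460, -25.482). Then |JV| = |V − J| = 27.940.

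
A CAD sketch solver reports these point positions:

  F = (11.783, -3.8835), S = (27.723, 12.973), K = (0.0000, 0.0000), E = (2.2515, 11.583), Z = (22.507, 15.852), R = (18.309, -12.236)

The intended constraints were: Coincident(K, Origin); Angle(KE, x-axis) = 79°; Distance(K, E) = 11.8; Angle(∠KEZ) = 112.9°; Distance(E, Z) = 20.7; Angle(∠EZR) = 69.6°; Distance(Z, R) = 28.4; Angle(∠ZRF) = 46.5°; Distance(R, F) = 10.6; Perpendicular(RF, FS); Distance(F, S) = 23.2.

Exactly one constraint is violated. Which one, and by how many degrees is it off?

Perpendicular(RF, FS) — off by 8.60°.

K = (0.00, 0.00) ✓; KE at 79.00° ✓; |KE| = 11.80 ✓; ∠KEZ = 112.9° ✓; |EZ| = 20.70 ✓; ∠EZR = 69.60° ✓; |ZR| = 28.40 ✓; ∠ZRF = 46.50° ✓; |RF| = 10.60 ✓; ∠(RF, FS) = 81.40° ✗; |FS| = 23.20 ✓.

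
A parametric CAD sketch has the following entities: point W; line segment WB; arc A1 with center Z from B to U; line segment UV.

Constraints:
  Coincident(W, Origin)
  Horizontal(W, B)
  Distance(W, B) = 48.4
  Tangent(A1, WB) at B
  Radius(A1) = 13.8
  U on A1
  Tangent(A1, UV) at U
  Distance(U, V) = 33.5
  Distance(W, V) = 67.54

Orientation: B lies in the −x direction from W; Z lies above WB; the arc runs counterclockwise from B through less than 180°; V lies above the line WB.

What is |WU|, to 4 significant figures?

39.60

Checks: |ZU| = 13.80 ✓; ∠(ZU, UV) = 90.00° ✓; |UV| = 33.50 ✓; |WV| = 67.54 ✓.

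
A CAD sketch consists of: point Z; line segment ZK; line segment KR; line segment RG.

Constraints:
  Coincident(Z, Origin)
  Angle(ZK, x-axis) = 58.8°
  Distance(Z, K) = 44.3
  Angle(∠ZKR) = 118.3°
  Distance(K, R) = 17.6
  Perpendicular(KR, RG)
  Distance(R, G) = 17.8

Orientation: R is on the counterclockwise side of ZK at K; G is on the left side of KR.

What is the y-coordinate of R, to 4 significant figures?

53.06

Z is at the origin; ZK runs at 58.8° with length 44.3, so K = 44.3·(cos 58.8°, sin 58.8°) = (22.95, 37.89). ∠ZKR = 118.3°, so KR runs at 58.8° + (180° − 118.3°) = 120.5° from the x-axis; with |KR| = 17.6, R = K + 17.6·(cos 120.5°, sin 120.5°) = (14.02, 53.06). So R.y = 53.06.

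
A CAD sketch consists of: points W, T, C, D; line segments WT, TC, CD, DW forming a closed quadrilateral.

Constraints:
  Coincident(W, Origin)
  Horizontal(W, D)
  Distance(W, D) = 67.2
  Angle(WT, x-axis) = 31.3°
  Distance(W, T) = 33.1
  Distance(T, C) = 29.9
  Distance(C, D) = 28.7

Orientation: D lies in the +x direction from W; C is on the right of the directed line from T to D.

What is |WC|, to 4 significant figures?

41.62

Checks: W = (0.00, 0.00) ✓; |TC| = 29.90 ✓; |CD| = 28.70 ✓.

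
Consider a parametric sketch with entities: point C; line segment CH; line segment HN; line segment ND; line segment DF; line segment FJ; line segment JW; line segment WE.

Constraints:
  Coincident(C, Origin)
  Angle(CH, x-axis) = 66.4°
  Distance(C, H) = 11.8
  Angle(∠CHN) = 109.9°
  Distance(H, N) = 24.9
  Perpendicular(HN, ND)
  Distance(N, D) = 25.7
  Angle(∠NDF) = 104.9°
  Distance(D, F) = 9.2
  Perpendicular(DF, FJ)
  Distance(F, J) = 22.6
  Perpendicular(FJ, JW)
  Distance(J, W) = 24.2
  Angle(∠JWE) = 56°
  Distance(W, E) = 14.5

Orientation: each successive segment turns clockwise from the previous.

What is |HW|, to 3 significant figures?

33.6

C is at the origin; CH runs at 66.4° with length 11.8, so H = (4.72, 10.8). ∠CHN = 109.9° gives HN at -3.70° from the x-axis; with |HN| = 24.9, N = (29.6, 9.21). HN ⟂ ND, so ND runs at -93.7°; with |ND| = 25.7, D = (27.9, -16.4). ∠NDF = 104.9° gives DF at -169° from the x-axis; with |DF| = 9.2, F = (18.9, -18.2). DF ⟂ FJ, so FJ runs at 101°; with |FJ| = 22.6, J = (14.5, 3.94). FJ is perpendicular to JW, so JW runs at 11.2°; with |JW| = 24.2, W = (38.2, 8.64). Then |HW| = |W − H| = 33.6.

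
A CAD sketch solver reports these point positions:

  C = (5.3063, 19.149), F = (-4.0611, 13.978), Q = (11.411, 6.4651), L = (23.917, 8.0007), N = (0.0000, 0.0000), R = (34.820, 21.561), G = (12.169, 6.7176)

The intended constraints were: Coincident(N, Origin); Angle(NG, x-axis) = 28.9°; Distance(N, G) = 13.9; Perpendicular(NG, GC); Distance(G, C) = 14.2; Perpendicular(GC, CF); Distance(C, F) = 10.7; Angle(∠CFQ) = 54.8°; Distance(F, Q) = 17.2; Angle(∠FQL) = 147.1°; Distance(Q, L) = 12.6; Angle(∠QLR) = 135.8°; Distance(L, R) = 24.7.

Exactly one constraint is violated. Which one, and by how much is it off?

Distance(L, R) = 24.7 — off by 7.30.

N = (0.00, 0.00) ✓; NG at 28.90° ✓; |NG| = 13.90 ✓; ∠(NG, GC) = 90.00° ✓; |GC| = 14.20 ✓; ∠(GC, CF) = 90.00° ✓; |CF| = 10.70 ✓; ∠CFQ = 54.80° ✓; |FQ| = 17.20 ✓; ∠FQL = 147.1° ✓; |QL| = 12.60 ✓; ∠QLR = 135.8° ✓; |LR| = 17.40 ✗.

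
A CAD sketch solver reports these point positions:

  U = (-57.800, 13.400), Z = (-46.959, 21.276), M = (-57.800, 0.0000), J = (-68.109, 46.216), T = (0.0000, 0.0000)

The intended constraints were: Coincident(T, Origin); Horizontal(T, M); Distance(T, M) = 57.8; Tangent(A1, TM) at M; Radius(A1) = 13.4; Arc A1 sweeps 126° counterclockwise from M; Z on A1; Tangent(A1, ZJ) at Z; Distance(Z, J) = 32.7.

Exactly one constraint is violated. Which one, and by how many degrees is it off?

Tangent(A1, ZJ) at Z — off by 4.30°.

T = (0.00, 0.00) ✓; T.y = 0.00, M.y = 0.00 ✓; |TM| = 57.80 ✓; ∠(UM, MT) = 90.00° ✓; |UM| = 13.40 ✓; bearing(U→Z) − bearing(U→M) = 126.0° ✓; |UZ| = 13.40 ✓; ∠(UZ, ZJ) = 85.70° ✗; |ZJ| = 32.70 ✓.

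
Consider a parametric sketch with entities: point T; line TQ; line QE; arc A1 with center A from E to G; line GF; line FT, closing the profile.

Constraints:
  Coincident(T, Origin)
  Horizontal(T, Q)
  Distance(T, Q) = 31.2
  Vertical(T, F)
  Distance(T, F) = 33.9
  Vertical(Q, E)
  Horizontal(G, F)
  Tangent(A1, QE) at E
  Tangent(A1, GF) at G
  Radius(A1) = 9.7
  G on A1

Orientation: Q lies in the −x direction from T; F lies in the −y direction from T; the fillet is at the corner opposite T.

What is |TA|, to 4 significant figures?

32.37

T is at the origin; TQ is horizontal with |TQ| = 31.2 and Q on the −x side, so Q = (-31.20, 0.000). TF is vertical with |TF| = 33.9 and F on the −y side, so F = (0.000, -33.90). The virtual corner opposite T is at (-31.20, -33.90). A1 meets QE tangentially, so AE is at right angles to QE and tangency of A1 to GF means the radius AG is perpendicular to GF, with radius 9.7, so the center A sits 9.7 in from both sides at A = (-21.50, -24.20). Then |TA| = |A − T| = 32.37.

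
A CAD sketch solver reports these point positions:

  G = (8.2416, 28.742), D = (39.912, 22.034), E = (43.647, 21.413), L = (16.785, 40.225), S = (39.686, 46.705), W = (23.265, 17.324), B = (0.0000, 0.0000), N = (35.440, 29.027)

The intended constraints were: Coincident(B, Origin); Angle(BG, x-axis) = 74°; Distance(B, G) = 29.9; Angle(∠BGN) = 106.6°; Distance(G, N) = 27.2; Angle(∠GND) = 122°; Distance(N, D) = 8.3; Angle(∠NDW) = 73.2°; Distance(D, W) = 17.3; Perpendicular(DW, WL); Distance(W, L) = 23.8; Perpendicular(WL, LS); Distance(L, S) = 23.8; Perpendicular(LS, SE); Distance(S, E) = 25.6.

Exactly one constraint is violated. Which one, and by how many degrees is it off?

Perpendicular(LS, SE) — off by 6.90°.

B = (0.00, 0.00) ✓; BG at 74.00° ✓; |BG| = 29.90 ✓; ∠BGN = 106.6° ✓; |GN| = 27.20 ✓; ∠GND = 122.0° ✓; |ND| = 8.301 ✓; ∠NDW = 73.20° ✓; |DW| = 17.30 ✓; ∠(DW, WL) = 90.00° ✓; |WL| = 23.80 ✓; ∠(WL, LS) = 90.00° ✓; |LS| = 23.80 ✓; ∠(LS, SE) = 96.90° ✗; |SE| = 25.60 ✓.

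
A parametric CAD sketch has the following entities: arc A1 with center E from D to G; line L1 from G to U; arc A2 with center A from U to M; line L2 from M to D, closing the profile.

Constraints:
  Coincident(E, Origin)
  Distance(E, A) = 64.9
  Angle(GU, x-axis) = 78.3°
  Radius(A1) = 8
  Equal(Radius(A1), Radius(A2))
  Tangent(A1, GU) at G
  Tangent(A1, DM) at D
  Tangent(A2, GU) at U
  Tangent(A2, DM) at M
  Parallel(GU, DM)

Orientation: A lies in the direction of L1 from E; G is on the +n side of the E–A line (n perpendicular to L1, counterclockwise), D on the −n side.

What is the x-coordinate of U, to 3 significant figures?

5.33

The slot axis is L1's direction at 78.3°, so u = (cos 78.3°, sin 78.3°) = (0.203, 0.979) and n = (−sin 78.3°, cos 78.3°) = (-0.979, 0.203). E is at the origin and A lies 64.9 along u from E, so A = 64.9·u = (13.2, 63.6). Tangency of A1 to both parallel lines with radius 8.0 puts G and D at E ± 8.0·n: G = (-7.83, 1.62), D = (7.83, -1.62). Equal radii place U and M the same way about A: U = A + 8.0·n = (5.33, 65.2), M = A − 8.0·n = (21.0, 61.9). So U.x = 5.33.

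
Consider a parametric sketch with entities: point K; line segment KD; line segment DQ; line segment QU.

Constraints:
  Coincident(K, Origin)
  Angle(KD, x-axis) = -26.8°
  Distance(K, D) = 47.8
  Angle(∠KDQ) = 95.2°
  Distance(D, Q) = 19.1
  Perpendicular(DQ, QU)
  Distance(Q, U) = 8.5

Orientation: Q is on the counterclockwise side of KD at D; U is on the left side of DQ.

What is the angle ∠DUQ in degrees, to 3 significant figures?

66.0°

K is at the origin; KD runs at -26.8° with length 47.8, so D = 47.8·(cos -26.8°, sin -26.8°) = (42.7, -21.6). ∠KDQ = 95.2°, so DQ runs at -26.8° + (180° − 95.2°) = 58.0° from the x-axis; with |DQ| = 19.1, Q = D + 19.1·(cos 58.0°, sin 58.0°) = (52.8, -5.35). DQ is perpendicular to QU; with |QU| = 8.5 on the left of DQ, U = Q + 8.5·(-0.848, 0.530) = (45.6, -0.850). Then cos ∠DUQ = UD·UQ / (|UD||UQ|), giving 66.0°.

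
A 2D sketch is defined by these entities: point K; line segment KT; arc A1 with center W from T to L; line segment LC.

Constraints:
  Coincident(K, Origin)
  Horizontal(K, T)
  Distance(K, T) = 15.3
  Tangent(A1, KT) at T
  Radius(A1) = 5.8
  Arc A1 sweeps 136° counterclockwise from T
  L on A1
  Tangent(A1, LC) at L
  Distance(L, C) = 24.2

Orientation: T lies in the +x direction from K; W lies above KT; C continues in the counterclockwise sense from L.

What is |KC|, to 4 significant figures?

26.85

On A1, T sits at bearing -90° from W; a 136° counterclockwise sweep puts L at bearing 46°, so L = W + 5.8·(cos 46°, sin 46°) = (19.33, 9.972). Since A1 is tangent to LC there, WL ⟂ LC, so LC runs along (−sin 46°, cos 46°); with |LC| = 24.2, C = (1.921, 26.78). Then |KC| = |C − K| = 26.85.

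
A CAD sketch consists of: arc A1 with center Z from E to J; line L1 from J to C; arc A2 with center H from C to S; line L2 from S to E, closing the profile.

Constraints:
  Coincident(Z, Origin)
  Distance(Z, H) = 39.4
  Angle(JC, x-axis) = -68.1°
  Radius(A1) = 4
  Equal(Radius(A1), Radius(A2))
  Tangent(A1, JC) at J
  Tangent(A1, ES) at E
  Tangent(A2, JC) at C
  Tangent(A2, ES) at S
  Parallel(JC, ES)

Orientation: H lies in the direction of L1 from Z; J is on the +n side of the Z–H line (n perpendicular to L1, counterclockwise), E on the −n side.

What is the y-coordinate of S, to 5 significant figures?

-38.049

The slot axis is L1's direction at -68.1°, so u = (cos -68.1°, sin -68.1°) = (0.37299, -0.92784) and n = (−sin -68.1°, cos -68.1°) = (0.92784, 0.37299). Z is at the origin and H lies 39.4 along u from Z, so H = 39.4·u = (14.696, -36.557). Tangency of A1 to both parallel lines with radius 4.0 puts J and E at Z ± 4.0·n: J = (3.7113, 1.4920), E = (-3.7113, -1.4920). Equal radii place C and S the same way about H: C = H + 4.0·n = (18.407, -35.065), S = H − 4.0·n = (10.984, -38.049). So S.y = -38.049.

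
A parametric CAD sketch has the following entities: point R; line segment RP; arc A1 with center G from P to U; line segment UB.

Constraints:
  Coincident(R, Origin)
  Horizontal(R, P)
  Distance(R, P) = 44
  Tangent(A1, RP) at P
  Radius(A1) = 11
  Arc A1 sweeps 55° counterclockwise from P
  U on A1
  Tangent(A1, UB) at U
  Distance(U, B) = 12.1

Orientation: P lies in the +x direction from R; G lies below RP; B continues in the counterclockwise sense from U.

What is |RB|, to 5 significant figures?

31.622

R is at the origin; RP is horizontal with |RP| = 44.0 and P on the +x side, so P = (44.000, 0.0000). The tangent condition forces GP to be normal to RP, so G = P + (0, -11) = (44.000, -11.000). On A1, P sits at bearing 90° from G; a 55° counterclockwise sweep puts U at bearing 145°, so U = G + 11.0·(cos 145°, sin 145°) = (34.989, -4.6907). Tangency of A1 to UB means the radius GU is perpendicular to UB, so UB runs along (−sin 145°, cos 145°); with |UB| = 12.1, B = (28.049, -14.602). Then |RB| = |B − R| = 31.622.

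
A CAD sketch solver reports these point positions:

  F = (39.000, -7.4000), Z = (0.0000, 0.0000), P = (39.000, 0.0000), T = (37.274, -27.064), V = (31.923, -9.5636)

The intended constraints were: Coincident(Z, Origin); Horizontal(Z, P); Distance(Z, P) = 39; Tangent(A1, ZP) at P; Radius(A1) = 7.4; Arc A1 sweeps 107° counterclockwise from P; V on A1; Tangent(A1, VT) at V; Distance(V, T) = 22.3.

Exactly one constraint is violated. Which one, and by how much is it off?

Distance(V, T) = 22.3 — off by 4.00.

Z = (0.00, 0.00) ✓; Z.y = 0.00, P.y = 0.00 ✓; |ZP| = 39.00 ✓; ∠(FP, PZ) = 90.00° ✓; |FP| = 7.400 ✓; bearing(F→V) − bearing(F→P) = 107.0° ✓; |FV| = 7.400 ✓; ∠(FV, VT) = 90.00° ✓; |VT| = 18.30 ✗.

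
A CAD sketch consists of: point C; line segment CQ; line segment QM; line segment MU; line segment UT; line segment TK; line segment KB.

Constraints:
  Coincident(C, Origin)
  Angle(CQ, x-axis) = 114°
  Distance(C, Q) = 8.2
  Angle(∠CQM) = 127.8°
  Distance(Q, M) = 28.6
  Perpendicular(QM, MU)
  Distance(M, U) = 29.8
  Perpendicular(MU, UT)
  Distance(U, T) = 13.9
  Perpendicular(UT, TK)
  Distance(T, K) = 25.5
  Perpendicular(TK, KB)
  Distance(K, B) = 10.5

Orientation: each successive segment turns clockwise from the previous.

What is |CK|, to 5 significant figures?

19.846

The perpendicularity gives UT at right angles to MU, so UT runs at -118.20°; with |UT| = 13.9, T = (29.874, 6.3642). UT is perpendicular to TK, so TK runs at 151.80°; with |TK| = 25.5, K = (7.4009, 18.414). Then |CK| = |K − C| = 19.846.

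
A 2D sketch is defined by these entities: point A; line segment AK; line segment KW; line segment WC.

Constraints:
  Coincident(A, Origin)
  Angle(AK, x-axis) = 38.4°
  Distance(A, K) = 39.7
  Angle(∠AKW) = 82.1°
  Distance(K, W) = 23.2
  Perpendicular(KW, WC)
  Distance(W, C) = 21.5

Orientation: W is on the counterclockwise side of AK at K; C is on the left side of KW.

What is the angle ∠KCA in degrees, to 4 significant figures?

87.95°

A is at the origin; AK runs at 38.4° with length 39.7, so K = 39.7·(cos 38.4°, sin 38.4°) = (31.11, 24.66). ∠AKW = 82.1°, so KW runs at 38.4° + (180° − 82.1°) = 136.3° from the x-axis; with |KW| = 23.2, W = K + 23.2·(cos 136.3°, sin 136.3°) = (14.34, 40.69). KW ⟂ WC; with |WC| = 21.5 on the left of KW, C = W + 21.5·(-0.6909, -0.7230) = (-0.5142, 25.14). Then cos ∠KCA = CK·CA / (|CK||CA|), giving 87.95°.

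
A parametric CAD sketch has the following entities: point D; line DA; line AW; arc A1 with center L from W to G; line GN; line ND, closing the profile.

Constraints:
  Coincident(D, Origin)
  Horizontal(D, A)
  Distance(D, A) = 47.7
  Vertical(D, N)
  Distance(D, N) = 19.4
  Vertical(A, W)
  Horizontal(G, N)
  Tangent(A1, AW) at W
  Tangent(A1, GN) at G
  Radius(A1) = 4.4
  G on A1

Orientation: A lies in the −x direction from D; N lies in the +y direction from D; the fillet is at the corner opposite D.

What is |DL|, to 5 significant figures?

45.825

D is at the origin; D and A share the same y with |DA| = 47.7 and A on the −x side, so A = (-47.700, 0.0000). DN is vertical with |DN| = 19.4 and N on the +y side, so N = (0.0000, 19.400). The virtual corner opposite D is at (-47.700, 19.400). The tangent condition forces LW to be normal to AW and since A1 is tangent to GN there, LG ⟂ GN, with radius 4.4, so the center L sits 4.4 in from both sides at L = (-43.300, 15.000). Then |DL| = |L − D| = 45.825.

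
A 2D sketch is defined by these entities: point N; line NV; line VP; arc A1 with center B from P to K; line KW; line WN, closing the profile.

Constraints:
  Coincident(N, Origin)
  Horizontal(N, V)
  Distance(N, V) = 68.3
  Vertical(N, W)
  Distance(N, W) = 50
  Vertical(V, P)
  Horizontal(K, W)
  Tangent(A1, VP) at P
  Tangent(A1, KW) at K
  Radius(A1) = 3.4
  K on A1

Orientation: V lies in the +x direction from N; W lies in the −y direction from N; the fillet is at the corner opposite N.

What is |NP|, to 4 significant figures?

82.68

The virtual corner opposite N is at (68.30, -50.00). The tangent condition forces BP to be normal to VP and A1 meets KW tangentially, so BK is at right angles to KW, with radius 3.4, so the center B sits 3.4 in from both sides at B = (64.90, -46.60). That places the tangent points at P = (68.30, -46.60) on VP and K = (64.90, -50.00) on KW. Then |NP| = |P − N| = 82.68.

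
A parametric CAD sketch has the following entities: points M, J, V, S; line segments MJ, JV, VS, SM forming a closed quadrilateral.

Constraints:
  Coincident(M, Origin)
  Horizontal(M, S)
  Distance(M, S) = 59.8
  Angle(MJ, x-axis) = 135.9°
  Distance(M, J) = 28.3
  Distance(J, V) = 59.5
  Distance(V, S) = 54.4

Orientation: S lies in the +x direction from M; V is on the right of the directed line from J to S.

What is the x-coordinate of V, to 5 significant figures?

13.803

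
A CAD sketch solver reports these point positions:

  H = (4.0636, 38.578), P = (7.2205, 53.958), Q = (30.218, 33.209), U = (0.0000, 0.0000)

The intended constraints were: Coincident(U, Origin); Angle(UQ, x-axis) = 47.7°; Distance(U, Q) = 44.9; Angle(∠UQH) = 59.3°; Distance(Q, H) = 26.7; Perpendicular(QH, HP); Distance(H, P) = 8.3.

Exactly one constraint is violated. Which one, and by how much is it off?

Distance(H, P) = 8.3 — off by 7.40.

U = (0.00, 0.00) ✓; UQ at 47.70° ✓; |UQ| = 44.90 ✓; ∠UQH = 59.30° ✓; |QH| = 26.70 ✓; ∠(QH, HP) = 90.00° ✓; |HP| = 15.70 ✗.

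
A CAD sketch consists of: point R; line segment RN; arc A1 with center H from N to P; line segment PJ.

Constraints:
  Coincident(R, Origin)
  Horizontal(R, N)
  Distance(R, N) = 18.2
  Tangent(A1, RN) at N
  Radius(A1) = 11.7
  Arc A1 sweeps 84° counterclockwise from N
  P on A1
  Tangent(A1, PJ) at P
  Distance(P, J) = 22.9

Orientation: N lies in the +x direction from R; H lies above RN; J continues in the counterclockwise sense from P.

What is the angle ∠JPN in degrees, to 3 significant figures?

138°

R is at the origin; RN is horizontal with |RN| = 18.2 and N on the +x side, so N = (18.2, 0.00). A1 meets RN tangentially, so HN is at right angles to RN, so H = N + (0, 11.7) = (18.2, 11.7). On A1, N sits at bearing -90° from H; an 84° counterclockwise sweep puts P at bearing -6°, so P = H + 11.7·(cos -6°, sin -6°) = (29.8, 10.5). Tangency of A1 to PJ means the radius HP is perpendicular to PJ, so PJ runs along (−sin -6°, cos -6°); with |PJ| = 22.9, J = (32.2, 33.3). Then cos ∠JPN = PJ·PN / (|PJ||PN|), giving 138°.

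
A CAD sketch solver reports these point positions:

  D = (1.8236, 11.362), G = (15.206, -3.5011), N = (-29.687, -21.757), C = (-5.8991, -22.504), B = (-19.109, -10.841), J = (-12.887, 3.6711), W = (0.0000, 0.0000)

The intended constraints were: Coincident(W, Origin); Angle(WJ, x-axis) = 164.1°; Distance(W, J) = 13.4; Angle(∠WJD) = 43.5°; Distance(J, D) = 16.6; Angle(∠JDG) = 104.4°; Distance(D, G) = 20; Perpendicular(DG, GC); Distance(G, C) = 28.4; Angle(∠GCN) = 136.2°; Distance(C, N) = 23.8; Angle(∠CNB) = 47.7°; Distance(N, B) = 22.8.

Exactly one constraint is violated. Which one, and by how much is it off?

Distance(N, B) = 22.8 — off by 7.60.

W = (0.00, 0.00) ✓; WJ at 164.1° ✓; |WJ| = 13.40 ✓; ∠WJD = 43.50° ✓; |JD| = 16.60 ✓; ∠JDG = 104.4° ✓; |DG| = 20.00 ✓; ∠(DG, GC) = 90.00° ✓; |GC| = 28.40 ✓; ∠GCN = 136.2° ✓; |CN| = 23.80 ✓; ∠CNB = 47.70° ✓; |NB| = 15.20 ✗.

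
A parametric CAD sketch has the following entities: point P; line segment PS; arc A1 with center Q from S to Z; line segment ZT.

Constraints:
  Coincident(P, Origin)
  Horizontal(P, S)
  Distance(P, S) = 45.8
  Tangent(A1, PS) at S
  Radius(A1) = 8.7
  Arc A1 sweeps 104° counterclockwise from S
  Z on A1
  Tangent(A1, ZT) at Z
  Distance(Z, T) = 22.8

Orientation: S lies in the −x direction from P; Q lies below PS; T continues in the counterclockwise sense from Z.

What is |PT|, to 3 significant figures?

58.8

P is at the origin; PS is horizontal with |PS| = 45.8 and S on the −x side, so S = (-45.8, 0.00). Since A1 is tangent to PS there, QS ⟂ PS, so Q = S + (0, -8.7) = (-45.8, -8.70). On A1, S sits at bearing 90° from Q; a 104° counterclockwise sweep puts Z at bearing 194°, so Z = Q + 8.7·(cos 194°, sin 194°) = (-54.2, -10.8). Since A1 is tangent to ZT there, QZ ⟂ ZT, so ZT runs along (−sin 194°, cos 194°); with |ZT| = 22.8, T = (-48.7, -32.9). Then |PT| = |T − P| = 58.8.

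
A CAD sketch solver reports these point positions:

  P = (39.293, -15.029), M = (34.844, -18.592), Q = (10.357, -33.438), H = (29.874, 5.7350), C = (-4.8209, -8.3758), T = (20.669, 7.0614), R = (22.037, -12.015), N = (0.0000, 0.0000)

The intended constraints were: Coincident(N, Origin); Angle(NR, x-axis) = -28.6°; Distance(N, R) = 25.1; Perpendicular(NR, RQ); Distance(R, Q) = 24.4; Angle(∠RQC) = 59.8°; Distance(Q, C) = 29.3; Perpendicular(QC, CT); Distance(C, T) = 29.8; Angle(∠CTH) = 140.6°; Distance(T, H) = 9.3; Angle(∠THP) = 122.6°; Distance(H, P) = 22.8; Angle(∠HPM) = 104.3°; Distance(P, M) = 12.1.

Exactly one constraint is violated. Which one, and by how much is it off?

Distance(P, M) = 12.1 — off by 6.40.

N = (0.00, 0.00) ✓; NR at -28.60° ✓; |NR| = 25.10 ✓; ∠(NR, RQ) = 90.00° ✓; |RQ| = 24.40 ✓; ∠RQC = 59.80° ✓; |QC| = 29.30 ✓; ∠(QC, CT) = 90.00° ✓; |CT| = 29.80 ✓; ∠CTH = 140.6° ✓; |TH| = 9.300 ✓; ∠THP = 122.6° ✓; |HP| = 22.80 ✓; ∠HPM = 104.3° ✓; |PM| = 5.700 ✗.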